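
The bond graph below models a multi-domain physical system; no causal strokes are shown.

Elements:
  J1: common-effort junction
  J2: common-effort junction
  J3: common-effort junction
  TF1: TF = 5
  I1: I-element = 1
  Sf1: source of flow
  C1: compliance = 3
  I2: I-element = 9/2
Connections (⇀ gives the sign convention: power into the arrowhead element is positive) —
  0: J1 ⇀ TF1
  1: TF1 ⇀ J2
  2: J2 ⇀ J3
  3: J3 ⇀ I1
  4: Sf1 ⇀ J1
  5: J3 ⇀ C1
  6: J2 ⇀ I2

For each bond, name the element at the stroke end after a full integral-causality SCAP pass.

b4 stroke at Sf1  (Sf1: flow source, stroke at near end)
b0 stroke at J1  (J1 needs exactly one e-in)
b1 stroke at TF1  (TF1 one-in-one-out from 0)
b3 stroke at I1  (I1 outputs flow p/I1)
b5 stroke at J3  (C1: C, integral causality)
b2 stroke at J2  (0-jn J3 has e-setter on 5)
b6 stroke at I2  (0-jn J2 has e-setter on 2)

b0 →J1
b1 →TF1
b2 →J2
b3 →I1
b4 →Sf1
b5 →J3
b6 →I2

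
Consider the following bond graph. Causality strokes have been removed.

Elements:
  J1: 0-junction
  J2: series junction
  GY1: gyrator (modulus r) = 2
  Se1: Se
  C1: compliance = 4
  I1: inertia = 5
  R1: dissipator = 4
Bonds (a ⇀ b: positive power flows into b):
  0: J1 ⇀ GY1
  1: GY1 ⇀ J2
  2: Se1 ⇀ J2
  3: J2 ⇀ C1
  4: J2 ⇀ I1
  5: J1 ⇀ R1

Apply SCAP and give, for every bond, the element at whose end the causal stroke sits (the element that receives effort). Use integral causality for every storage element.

β2 →J2  (Se1 fixes effort; stroke away)
β3 →J2  (prefer integral on C1)
β4 →I1  (I1 outputs flow p/I1)
β1 →J2  (J2 flow already set via bond 4)
β0 →J1  (GY1 both-in/both-out from 1)
β5 →R1  (common-e at J1 fixed by 0)

b0 →J1
b1 →J2
b2 →J2
b3 →J2
b4 →I1
b5 →R1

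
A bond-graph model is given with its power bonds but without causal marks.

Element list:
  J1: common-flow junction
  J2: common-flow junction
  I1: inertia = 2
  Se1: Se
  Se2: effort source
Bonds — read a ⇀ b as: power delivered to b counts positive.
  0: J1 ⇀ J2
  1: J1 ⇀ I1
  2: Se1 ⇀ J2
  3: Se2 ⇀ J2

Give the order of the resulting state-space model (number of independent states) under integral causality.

1  (I1 all integral)

#2 |J2  (Se1: effort source, stroke at far end)
#3 |J2  (source Se2 imposes e)
#0 |J1  (closing 1-jn rule on J2)
#1 |I1  (J1: last free bond brings flow in)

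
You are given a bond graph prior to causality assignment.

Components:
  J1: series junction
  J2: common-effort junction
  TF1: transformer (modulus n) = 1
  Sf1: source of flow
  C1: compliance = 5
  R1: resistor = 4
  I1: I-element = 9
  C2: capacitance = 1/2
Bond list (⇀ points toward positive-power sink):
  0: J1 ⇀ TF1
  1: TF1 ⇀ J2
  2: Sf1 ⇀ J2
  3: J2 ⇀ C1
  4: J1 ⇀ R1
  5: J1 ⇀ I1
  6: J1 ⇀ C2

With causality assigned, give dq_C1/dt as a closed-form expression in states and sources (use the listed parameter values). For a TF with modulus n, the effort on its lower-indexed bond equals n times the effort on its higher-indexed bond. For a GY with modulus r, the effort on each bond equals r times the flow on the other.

dq_C1/dt = F_Sf1 + p_I1/9

β2 |Sf1  (source Sf1 imposes f)
β3 |J2  (prefer integral on C1)
β1 |TF1  (common-e at J2 fixed by 3)
β0 |J1  (TF1 one-in-one-out from 1)
β5 |I1  (prefer integral on I1)
β4 |J1  (J1: bond 5 brought flow, rest push out)
β6 |J1  (common-f at J1 fixed by 5)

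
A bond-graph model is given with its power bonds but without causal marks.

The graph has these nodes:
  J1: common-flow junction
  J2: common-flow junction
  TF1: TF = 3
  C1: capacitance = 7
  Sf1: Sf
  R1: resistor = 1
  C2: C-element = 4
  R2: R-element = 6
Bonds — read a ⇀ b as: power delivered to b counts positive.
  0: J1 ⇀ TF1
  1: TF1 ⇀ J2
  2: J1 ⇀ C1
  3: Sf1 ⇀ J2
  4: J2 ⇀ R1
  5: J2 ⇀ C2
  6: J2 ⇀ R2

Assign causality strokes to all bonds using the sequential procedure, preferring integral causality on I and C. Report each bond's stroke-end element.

#3 stroke→Sf1  (Sf1 fixes flow; stroke at Sf1)
#1 stroke→J2  (J2: bond 3 brought flow, rest push out)
#4 stroke→J2  (J2 flow already set via bond 3)
#5 stroke→J2  (common-f at J2 fixed by 3)
#6 stroke→J2  (common-f at J2 fixed by 3)
#0 stroke→TF1  (through TF1, causality passes straight; one stroke at TF1)
#2 stroke→J1  (common-f at J1 fixed by 0)

b0 stroke at TF1
b1 stroke at J2
b2 stroke at J1
b3 stroke at Sf1
b4 stroke at J2
b5 stroke at J2
b6 stroke at J2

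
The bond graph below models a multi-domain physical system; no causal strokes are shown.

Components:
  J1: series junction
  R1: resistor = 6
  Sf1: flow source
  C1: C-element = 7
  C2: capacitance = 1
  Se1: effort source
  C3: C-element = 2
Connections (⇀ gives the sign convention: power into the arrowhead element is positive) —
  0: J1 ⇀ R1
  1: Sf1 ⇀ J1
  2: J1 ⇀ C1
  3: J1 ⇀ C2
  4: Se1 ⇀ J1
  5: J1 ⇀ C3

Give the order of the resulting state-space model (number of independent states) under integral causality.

3  (C1, C2, C3 all integral)

#1 |Sf1  (Sf1 fixes flow; stroke at Sf1)
#4 |J1  (Se1 (Se) sets effort on bond)
#0 |J1  (J1: bond 1 brought flow, rest push out)
#2 |J1  (common-f at J1 fixed by 1)
#3 |J1  (J1: bond 1 brought flow, rest push out)
#5 |J1  (common-f at J1 fixed by 1)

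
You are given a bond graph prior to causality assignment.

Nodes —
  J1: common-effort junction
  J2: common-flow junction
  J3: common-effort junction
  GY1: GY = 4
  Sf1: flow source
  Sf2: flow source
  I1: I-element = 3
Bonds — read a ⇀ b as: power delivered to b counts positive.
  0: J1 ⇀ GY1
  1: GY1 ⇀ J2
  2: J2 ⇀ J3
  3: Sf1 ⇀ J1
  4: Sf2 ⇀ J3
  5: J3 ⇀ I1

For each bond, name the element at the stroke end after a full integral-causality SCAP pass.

β0 stroke at J1
β1 stroke at J2
β2 stroke at J3
β3 stroke at Sf1
β4 stroke at Sf2
β5 stroke at I1

b3 |Sf1  (Sf1 (Sf) sets flow on bond)
b4 |Sf2  (Sf2 fixes flow; stroke at Sf2)
b0 |J1  (only one effort-in slot at J1)
b1 |J2  (GY GY1: same side as bond 0)
b2 |J3  (J2 needs exactly one f-in)
b5 |I1  (J3 effort already set via bond 2)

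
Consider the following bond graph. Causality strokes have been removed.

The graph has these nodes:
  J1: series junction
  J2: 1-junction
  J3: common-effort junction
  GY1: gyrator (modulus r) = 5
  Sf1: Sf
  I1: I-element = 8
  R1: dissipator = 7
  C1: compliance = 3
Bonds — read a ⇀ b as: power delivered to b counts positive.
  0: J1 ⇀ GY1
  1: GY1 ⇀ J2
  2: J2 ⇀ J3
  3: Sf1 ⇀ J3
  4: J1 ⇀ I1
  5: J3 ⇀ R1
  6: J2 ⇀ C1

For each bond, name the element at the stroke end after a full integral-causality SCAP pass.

#3 →Sf1  (Sf1: flow source, stroke at near end)
#4 →I1  (I1 outputs flow p/I1)
#0 →J1  (common-f at J1 fixed by 4)
#1 →J2  (through GY1, causality inverts; strokes same side of GY1)
#6 →J2  (C1: C, integral causality)
#2 →J3  (J2: last free bond brings flow in)
#5 →R1  (J3: bond 2 brought effort, rest push out)

#0 stroke→J1
#1 stroke→J2
#2 stroke→J3
#3 stroke→Sf1
#4 stroke→I1
#5 stroke→R1
#6 stroke→J2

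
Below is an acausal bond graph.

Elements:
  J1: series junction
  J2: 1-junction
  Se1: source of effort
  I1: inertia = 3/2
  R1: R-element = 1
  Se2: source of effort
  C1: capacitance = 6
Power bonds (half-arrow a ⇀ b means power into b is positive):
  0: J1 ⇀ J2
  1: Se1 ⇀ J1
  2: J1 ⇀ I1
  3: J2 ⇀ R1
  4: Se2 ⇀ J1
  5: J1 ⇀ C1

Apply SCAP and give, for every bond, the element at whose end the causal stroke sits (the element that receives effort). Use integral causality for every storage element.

b1 →J1  (Se1 (Se) sets effort on bond)
b4 →J1  (Se2 (Se) sets effort on bond)
b2 →I1  (prefer integral on I1)
b0 →J1  (1-jn J1 has f-setter on 2)
b5 →J1  (J1 flow already set via bond 2)
b3 →J2  (J2: bond 0 brought flow, rest push out)

b0 →J1
b1 →J1
b2 →I1
b3 →J2
b4 →J1
b5 →J1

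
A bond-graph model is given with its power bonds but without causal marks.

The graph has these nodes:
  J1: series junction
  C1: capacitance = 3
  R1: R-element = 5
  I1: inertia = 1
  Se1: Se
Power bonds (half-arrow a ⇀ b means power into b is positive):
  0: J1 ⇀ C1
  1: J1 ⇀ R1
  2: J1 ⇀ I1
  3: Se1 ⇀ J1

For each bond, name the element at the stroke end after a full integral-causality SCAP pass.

#3 stroke→J1  (source Se1 imposes e)
#0 stroke→J1  (C1 outputs effort q/C1)
#2 stroke→I1  (I1: I, integral causality)
#1 stroke→J1  (J1 flow already set via bond 2)

β0 →J1
β1 →J1
β2 →I1
β3 →J1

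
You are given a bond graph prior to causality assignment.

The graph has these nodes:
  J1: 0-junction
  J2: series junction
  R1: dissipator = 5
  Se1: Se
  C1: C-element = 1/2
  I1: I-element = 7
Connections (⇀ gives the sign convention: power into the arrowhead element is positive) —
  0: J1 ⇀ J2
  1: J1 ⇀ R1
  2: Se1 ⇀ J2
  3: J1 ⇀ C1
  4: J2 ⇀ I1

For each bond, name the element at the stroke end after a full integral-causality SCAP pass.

β0 stroke→J2
β1 stroke→R1
β2 stroke→J2
β3 stroke→J1
β4 stroke→I1

#2 stroke→J2  (Se1 fixes effort; stroke away)
#3 stroke→J1  (prefer integral on C1)
#0 stroke→J2  (0-jn J1 has e-setter on 3)
#1 stroke→R1  (J1 effort already set via bond 3)
#4 stroke→I1  (closing 1-jn rule on J2)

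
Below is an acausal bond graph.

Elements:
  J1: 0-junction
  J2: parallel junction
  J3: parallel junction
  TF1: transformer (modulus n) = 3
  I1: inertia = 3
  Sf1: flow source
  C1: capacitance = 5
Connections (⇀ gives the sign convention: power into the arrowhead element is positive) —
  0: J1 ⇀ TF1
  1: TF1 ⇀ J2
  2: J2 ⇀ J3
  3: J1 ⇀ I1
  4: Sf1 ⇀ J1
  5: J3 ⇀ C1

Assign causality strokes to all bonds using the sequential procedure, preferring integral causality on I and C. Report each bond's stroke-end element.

#4 stroke at Sf1  (Sf1: flow source, stroke at near end)
#3 stroke at I1  (prefer integral on I1)
#0 stroke at J1  (J1 needs exactly one e-in)
#1 stroke at TF1  (TF1: transformer flips bond 0)
#2 stroke at J2  (J2: last free bond brings effort in)
#5 stroke at J3  (only one effort-in slot at J3)

b0 →J1
b1 →TF1
b2 →J2
b3 →I1
b4 →Sf1
b5 →J3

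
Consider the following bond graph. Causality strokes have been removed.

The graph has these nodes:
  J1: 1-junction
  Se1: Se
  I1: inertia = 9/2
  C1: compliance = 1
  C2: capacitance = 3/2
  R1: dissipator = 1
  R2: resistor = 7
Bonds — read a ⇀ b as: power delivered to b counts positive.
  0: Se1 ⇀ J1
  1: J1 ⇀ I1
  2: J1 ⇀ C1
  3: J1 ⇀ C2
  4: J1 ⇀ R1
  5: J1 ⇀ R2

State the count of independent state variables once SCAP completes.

3  (C1, C2, I1 all integral)

β0 →J1  (Se1: effort source, stroke at far end)
β1 →I1  (I1 outputs flow p/I1)
β2 →J1  (J1 flow already set via bond 1)
β3 →J1  (J1: bond 1 brought flow, rest push out)
β4 →J1  (1-jn J1 has f-setter on 1)
β5 →J1  (1-jn J1 has f-setter on 1)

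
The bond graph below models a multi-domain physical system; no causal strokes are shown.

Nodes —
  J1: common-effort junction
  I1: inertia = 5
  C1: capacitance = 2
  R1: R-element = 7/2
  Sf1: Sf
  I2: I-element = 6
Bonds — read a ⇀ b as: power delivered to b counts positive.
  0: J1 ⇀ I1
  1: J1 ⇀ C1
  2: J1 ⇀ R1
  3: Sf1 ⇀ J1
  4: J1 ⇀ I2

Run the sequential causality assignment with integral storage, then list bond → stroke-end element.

bond 0 stroke→I1
bond 1 stroke→J1
bond 2 stroke→R1
bond 3 stroke→Sf1
bond 4 stroke→I2

#3 |Sf1  (Sf1: flow source, stroke at near end)
#0 |I1  (prefer integral on I1)
#1 |J1  (C1 integral (e out))
#2 |R1  (J1 effort already set via bond 1)
#4 |I2  (common-e at J1 fixed by 1)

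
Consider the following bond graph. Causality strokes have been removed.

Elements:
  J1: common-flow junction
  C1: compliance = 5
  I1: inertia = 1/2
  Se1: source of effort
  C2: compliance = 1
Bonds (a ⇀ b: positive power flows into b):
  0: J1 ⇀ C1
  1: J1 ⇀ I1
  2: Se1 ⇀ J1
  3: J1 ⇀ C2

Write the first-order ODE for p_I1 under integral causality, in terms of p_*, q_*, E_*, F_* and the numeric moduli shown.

dp_I1/dt = E_Se1 - q_C1/5 - q_C2

b2 |J1  (source Se1 imposes e)
b0 |J1  (C1 integral (e out))
b1 |I1  (prefer integral on I1)
b3 |J1  (J1: bond 1 brought flow, rest push out)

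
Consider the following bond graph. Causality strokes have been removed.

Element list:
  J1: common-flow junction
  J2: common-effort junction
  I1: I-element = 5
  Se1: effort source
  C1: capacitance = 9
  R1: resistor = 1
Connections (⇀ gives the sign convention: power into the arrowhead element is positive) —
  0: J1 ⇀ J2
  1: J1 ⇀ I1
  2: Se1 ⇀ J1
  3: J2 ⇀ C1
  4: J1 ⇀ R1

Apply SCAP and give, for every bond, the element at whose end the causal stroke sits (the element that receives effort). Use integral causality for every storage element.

#2 stroke→J1  (Se1 fixes effort; stroke away)
#1 stroke→I1  (prefer integral on I1)
#0 stroke→J1  (J1 flow already set via bond 1)
#4 stroke→J1  (J1: bond 1 brought flow, rest push out)
#3 stroke→J2  (J2 needs exactly one e-in)

b0 →J1
b1 →I1
b2 →J1
b3 →J2
b4 →J1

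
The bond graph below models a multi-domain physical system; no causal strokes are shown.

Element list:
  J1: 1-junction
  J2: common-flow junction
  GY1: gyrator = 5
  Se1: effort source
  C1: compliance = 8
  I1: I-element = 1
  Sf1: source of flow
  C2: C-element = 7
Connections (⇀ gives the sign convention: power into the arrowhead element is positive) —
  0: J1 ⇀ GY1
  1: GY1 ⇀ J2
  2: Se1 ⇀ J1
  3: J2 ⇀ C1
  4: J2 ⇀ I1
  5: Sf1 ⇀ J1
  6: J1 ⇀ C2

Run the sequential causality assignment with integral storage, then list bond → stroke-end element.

b0 →J1
b1 →J2
b2 →J1
b3 →J2
b4 →I1
b5 →Sf1
b6 →J1

β2 stroke→J1  (source Se1 imposes e)
β5 stroke→Sf1  (Sf1 fixes flow; stroke at Sf1)
β0 stroke→J1  (J1: bond 5 brought flow, rest push out)
β6 stroke→J1  (J1: bond 5 brought flow, rest push out)
β1 stroke→J2  (GY1: gyrator matches bond 0)
β3 stroke→J2  (C1 outputs effort q/C1)
β4 stroke→I1  (J2 needs exactly one f-in)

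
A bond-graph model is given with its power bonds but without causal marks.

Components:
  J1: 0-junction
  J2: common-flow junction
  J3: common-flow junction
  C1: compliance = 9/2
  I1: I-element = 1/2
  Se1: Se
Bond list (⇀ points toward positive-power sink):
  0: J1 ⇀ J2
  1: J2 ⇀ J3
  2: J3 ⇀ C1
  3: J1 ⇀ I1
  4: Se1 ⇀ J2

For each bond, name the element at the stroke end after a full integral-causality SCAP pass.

b4 →J2  (Se1 fixes effort; stroke away)
b2 →J3  (C1: C, integral causality)
b1 →J2  (closing 1-jn rule on J3)
b0 →J1  (closing 1-jn rule on J2)
b3 →I1  (0-jn J1 has e-setter on 0)

b0 |J1
b1 |J2
b2 |J3
b3 |I1
b4 |J2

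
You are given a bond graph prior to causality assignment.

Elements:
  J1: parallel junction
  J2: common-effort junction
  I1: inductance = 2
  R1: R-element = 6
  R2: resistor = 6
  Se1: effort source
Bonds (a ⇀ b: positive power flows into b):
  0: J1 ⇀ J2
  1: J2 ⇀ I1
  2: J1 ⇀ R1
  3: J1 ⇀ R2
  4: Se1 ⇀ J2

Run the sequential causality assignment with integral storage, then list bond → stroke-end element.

bond 4 stroke at J2  (Se1 fixes effort; stroke away)
bond 0 stroke at J1  (J2: bond 4 brought effort, rest push out)
bond 1 stroke at I1  (0-jn J2 has e-setter on 4)
bond 2 stroke at R1  (common-e at J1 fixed by 0)
bond 3 stroke at R2  (0-jn J1 has e-setter on 0)

#0 |J1
#1 |I1
#2 |R1
#3 |R2
#4 |J2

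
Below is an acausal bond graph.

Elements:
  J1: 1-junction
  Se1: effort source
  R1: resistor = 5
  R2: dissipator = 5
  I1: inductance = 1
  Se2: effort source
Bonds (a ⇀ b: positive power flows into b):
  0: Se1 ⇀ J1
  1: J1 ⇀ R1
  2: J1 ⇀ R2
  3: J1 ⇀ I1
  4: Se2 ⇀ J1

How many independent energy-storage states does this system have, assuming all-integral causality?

b0 |J1  (Se1: effort source, stroke at far end)
b4 |J1  (source Se2 imposes e)
b3 |I1  (prefer integral on I1)
b1 |J1  (J1: bond 3 brought flow, rest push out)
b2 |J1  (common-f at J1 fixed by 3)

1  (I1 all integral)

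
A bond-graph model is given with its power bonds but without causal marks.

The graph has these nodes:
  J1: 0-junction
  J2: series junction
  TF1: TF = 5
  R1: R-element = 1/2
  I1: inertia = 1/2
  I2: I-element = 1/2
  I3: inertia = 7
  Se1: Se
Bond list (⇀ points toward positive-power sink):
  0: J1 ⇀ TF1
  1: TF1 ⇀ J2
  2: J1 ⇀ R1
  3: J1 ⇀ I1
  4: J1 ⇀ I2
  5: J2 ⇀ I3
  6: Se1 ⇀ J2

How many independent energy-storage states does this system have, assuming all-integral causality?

3  (I1, I2, I3 all integral)

b6 →J2  (Se1 (Se) sets effort on bond)
b3 →I1  (I1: I, integral causality)
b4 →I2  (I2 outputs flow p/I2)
b5 →I3  (I3: I, integral causality)
b1 →J2  (J2: bond 5 brought flow, rest push out)
b0 →TF1  (through TF1, causality passes straight; one stroke at TF1)
b2 →J1  (J1 needs exactly one e-in)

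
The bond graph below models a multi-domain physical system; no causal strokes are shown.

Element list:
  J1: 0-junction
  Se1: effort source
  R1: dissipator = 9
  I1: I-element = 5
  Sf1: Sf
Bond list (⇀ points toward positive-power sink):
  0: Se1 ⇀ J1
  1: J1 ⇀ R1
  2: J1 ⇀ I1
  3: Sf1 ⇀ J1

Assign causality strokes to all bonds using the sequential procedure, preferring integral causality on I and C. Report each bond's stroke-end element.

#0 →J1
#1 →R1
#2 →I1
#3 →Sf1

β0 stroke at J1  (Se1 (Se) sets effort on bond)
β3 stroke at Sf1  (Sf1: flow source, stroke at near end)
β1 stroke at R1  (0-jn J1 has e-setter on 0)
β2 stroke at I1  (J1: bond 0 brought effort, rest push out)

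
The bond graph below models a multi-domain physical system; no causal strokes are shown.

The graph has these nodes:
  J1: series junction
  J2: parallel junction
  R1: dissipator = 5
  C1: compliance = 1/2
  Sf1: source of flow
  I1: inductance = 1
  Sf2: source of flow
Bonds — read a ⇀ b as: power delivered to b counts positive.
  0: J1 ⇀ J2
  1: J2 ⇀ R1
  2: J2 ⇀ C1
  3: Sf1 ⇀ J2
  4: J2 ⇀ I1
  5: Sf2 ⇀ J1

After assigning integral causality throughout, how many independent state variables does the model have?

2  (C1, I1 all integral)

#3 →Sf1  (Sf1: flow source, stroke at near end)
#5 →Sf2  (Sf2 (Sf) sets flow on bond)
#0 →J1  (J1: bond 5 brought flow, rest push out)
#2 →J2  (C1 outputs effort q/C1)
#1 →R1  (common-e at J2 fixed by 2)
#4 →I1  (0-jn J2 has e-setter on 2)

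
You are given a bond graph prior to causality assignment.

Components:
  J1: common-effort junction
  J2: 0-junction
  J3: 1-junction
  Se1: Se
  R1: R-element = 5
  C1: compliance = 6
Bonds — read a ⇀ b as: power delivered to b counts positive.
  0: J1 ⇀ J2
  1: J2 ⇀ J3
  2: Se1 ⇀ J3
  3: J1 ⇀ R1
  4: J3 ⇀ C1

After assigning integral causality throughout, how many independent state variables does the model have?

1  (C1 all integral)

#2 |J3  (Se1 (Se) sets effort on bond)
#4 |J3  (C1 outputs effort q/C1)
#1 |J2  (J3: last free bond brings flow in)
#0 |J1  (J2 effort already set via bond 1)
#3 |R1  (J1: bond 0 brought effort, rest push out)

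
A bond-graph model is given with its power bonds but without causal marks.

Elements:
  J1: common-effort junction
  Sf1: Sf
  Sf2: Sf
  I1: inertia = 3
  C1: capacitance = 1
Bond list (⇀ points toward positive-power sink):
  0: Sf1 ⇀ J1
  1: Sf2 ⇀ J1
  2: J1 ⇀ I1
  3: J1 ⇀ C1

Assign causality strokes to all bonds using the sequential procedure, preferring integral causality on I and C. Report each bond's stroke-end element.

#0 |Sf1  (source Sf1 imposes f)
#1 |Sf2  (Sf2 (Sf) sets flow on bond)
#2 |I1  (I1 outputs flow p/I1)
#3 |J1  (J1: last free bond brings effort in)

#0 |Sf1
#1 |Sf2
#2 |I1
#3 |J1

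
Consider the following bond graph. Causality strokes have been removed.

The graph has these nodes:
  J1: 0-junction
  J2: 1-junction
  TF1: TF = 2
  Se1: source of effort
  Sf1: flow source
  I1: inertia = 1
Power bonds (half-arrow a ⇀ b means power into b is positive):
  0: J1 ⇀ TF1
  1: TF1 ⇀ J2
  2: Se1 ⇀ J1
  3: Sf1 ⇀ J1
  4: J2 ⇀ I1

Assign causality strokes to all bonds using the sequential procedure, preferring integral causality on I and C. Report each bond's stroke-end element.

β2 →J1  (Se1 fixes effort; stroke away)
β3 →Sf1  (source Sf1 imposes f)
β0 →TF1  (common-e at J1 fixed by 2)
β1 →J2  (through TF1, causality passes straight; one stroke at TF1)
β4 →I1  (J2 needs exactly one f-in)

#0 stroke→TF1
#1 stroke→J2
#2 stroke→J1
#3 stroke→Sf1
#4 stroke→I1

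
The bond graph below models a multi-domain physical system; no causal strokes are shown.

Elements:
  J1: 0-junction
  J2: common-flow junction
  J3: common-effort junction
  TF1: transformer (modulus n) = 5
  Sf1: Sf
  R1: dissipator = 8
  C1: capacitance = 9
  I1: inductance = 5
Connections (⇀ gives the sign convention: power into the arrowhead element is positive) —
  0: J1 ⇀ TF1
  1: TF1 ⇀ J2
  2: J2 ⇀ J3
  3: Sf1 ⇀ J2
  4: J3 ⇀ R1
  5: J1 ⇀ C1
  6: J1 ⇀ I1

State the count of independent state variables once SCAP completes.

#3 →Sf1  (Sf1 (Sf) sets flow on bond)
#1 →J2  (J2: bond 3 brought flow, rest push out)
#2 →J2  (common-f at J2 fixed by 3)
#4 →J3  (only one effort-in slot at J3)
#0 →TF1  (TF1 one-in-one-out from 1)
#5 →J1  (C1: C, integral causality)
#6 →I1  (J1: bond 5 brought effort, rest push out)

2  (C1, I1 all integral)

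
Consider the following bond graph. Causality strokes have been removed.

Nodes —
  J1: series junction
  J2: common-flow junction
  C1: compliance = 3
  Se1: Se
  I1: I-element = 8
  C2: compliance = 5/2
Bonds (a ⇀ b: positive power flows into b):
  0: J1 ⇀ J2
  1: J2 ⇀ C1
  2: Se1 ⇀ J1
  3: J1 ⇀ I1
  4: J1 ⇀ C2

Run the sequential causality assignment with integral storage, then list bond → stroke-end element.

β0 stroke→J1
β1 stroke→J2
β2 stroke→J1
β3 stroke→I1
β4 stroke→J1

bond 2 stroke→J1  (source Se1 imposes e)
bond 1 stroke→J2  (prefer integral on C1)
bond 0 stroke→J1  (J2 needs exactly one f-in)
bond 3 stroke→I1  (I1: I, integral causality)
bond 4 stroke→J1  (1-jn J1 has f-setter on 3)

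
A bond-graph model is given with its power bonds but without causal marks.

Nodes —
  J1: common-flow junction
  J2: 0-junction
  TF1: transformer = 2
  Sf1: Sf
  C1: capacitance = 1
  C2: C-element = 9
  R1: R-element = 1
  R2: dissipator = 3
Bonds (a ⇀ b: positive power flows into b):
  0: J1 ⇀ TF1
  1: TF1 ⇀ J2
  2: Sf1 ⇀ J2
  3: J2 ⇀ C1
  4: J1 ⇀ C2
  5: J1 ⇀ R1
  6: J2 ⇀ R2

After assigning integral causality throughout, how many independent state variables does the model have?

2  (C1, C2 all integral)

bond 2 →Sf1  (Sf1: flow source, stroke at near end)
bond 3 →J2  (C1 integral (e out))
bond 1 →TF1  (common-e at J2 fixed by 3)
bond 6 →R2  (0-jn J2 has e-setter on 3)
bond 0 →J1  (TF1 one-in-one-out from 1)
bond 4 →J1  (C2 outputs effort q/C2)
bond 5 →R1  (J1 needs exactly one f-in)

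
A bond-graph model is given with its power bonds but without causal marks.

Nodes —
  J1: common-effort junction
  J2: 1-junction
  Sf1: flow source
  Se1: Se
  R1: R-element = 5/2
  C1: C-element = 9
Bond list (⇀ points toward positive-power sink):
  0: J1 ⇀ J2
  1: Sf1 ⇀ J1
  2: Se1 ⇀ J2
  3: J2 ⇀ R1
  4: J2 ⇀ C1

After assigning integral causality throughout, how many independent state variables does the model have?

1  (C1 all integral)

bond 1 →Sf1  (Sf1 (Sf) sets flow on bond)
bond 2 →J2  (Se1 (Se) sets effort on bond)
bond 0 →J1  (J1 needs exactly one e-in)
bond 3 →J2  (J2: bond 0 brought flow, rest push out)
bond 4 →J2  (J2 flow already set via bond 0)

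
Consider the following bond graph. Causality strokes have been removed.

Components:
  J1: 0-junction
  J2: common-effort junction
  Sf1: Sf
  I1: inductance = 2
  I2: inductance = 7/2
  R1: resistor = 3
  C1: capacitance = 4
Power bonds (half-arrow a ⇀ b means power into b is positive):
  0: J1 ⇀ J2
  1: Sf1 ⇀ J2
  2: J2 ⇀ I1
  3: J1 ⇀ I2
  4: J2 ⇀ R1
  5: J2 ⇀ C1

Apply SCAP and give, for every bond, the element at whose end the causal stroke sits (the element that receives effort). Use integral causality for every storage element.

#1 stroke at Sf1  (Sf1: flow source, stroke at near end)
#2 stroke at I1  (I1 integral (f out))
#3 stroke at I2  (I2 integral (f out))
#0 stroke at J1  (J1 needs exactly one e-in)
#5 stroke at J2  (C1 integral (e out))
#4 stroke at R1  (J2 effort already set via bond 5)

β0 stroke at J1
β1 stroke at Sf1
β2 stroke at I1
β3 stroke at I2
β4 stroke at R1
β5 stroke at J2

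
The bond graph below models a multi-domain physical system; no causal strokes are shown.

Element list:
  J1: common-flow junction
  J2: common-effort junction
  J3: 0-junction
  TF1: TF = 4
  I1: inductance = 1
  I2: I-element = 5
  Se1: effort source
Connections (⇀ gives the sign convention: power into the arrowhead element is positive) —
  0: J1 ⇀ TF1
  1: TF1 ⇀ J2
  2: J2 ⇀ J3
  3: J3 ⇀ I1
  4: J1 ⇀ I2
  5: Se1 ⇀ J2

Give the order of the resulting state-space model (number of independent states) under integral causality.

2  (I1, I2 all integral)

β5 |J2  (Se1 fixes effort; stroke away)
β1 |TF1  (0-jn J2 has e-setter on 5)
β2 |J3  (J2 effort already set via bond 5)
β3 |I1  (common-e at J3 fixed by 2)
β0 |J1  (TF TF1: opposite of bond 1)
β4 |I2  (J1 needs exactly one f-in)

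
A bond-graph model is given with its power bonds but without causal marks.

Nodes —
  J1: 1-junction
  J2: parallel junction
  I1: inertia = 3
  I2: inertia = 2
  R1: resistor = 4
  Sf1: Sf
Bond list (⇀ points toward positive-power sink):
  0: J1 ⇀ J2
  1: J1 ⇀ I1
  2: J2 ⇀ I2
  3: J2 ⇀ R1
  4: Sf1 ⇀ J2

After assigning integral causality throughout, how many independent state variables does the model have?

2  (I1, I2 all integral)

bond 4 stroke→Sf1  (Sf1: flow source, stroke at near end)
bond 1 stroke→I1  (prefer integral on I1)
bond 0 stroke→J1  (common-f at J1 fixed by 1)
bond 2 stroke→I2  (I2 integral (f out))
bond 3 stroke→J2  (closing 0-jn rule on J2)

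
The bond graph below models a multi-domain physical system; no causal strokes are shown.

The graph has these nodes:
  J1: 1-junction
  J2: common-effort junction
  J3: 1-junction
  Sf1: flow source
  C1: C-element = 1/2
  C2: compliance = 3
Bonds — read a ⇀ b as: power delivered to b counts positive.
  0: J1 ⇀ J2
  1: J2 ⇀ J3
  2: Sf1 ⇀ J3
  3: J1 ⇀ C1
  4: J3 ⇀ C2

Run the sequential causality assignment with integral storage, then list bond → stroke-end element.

β2 →Sf1  (Sf1 (Sf) sets flow on bond)
β1 →J3  (J3: bond 2 brought flow, rest push out)
β4 →J3  (common-f at J3 fixed by 2)
β0 →J2  (J2: last free bond brings effort in)
β3 →J1  (1-jn J1 has f-setter on 0)

β0 →J2
β1 →J3
β2 →Sf1
β3 →J1
β4 →J3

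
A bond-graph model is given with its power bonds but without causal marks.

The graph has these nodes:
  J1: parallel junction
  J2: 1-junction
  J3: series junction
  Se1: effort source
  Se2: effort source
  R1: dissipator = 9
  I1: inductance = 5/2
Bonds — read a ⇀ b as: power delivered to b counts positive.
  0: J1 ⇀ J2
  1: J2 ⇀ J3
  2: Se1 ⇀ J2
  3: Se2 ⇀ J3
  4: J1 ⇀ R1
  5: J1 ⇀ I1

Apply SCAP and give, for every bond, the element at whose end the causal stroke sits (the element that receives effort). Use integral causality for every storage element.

bond 0 stroke at J1
bond 1 stroke at J2
bond 2 stroke at J2
bond 3 stroke at J3
bond 4 stroke at R1
bond 5 stroke at I1

#2 stroke at J2  (Se1 (Se) sets effort on bond)
#3 stroke at J3  (source Se2 imposes e)
#1 stroke at J2  (J3 needs exactly one f-in)
#0 stroke at J1  (closing 1-jn rule on J2)
#4 stroke at R1  (common-e at J1 fixed by 0)
#5 stroke at I1  (J1: bond 0 brought effort, rest push out)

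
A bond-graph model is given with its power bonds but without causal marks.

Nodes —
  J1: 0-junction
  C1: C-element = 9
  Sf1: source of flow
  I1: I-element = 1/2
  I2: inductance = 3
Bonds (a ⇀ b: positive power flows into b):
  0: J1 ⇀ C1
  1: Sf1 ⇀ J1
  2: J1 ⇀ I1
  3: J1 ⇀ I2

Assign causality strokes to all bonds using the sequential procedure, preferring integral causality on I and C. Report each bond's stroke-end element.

bond 1 |Sf1  (source Sf1 imposes f)
bond 0 |J1  (C1 outputs effort q/C1)
bond 2 |I1  (J1: bond 0 brought effort, rest push out)
bond 3 |I2  (0-jn J1 has e-setter on 0)

bond 0 →J1
bond 1 →Sf1
bond 2 →I1
bond 3 →I2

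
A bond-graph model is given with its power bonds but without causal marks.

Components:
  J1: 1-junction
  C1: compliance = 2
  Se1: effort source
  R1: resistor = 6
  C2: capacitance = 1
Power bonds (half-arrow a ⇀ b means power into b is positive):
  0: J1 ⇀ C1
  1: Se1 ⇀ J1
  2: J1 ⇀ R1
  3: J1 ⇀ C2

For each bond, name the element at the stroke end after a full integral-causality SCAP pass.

β1 stroke at J1  (Se1 fixes effort; stroke away)
β0 stroke at J1  (C1: C, integral causality)
β3 stroke at J1  (prefer integral on C2)
β2 stroke at R1  (only one flow-in slot at J1)

β0 →J1
β1 →J1
β2 →R1
β3 →J1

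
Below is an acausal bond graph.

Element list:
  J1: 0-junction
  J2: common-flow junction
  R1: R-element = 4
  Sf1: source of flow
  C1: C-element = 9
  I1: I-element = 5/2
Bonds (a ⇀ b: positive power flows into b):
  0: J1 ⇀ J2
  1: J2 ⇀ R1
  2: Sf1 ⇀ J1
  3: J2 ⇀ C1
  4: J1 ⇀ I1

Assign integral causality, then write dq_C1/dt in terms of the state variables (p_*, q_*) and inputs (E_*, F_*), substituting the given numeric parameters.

dq_C1/dt = F_Sf1 - 2*p_I1/5

β2 |Sf1  (source Sf1 imposes f)
β3 |J2  (prefer integral on C1)
β4 |I1  (I1 integral (f out))
β0 |J1  (closing 0-jn rule on J1)
β1 |J2  (1-jn J2 has f-setter on 0)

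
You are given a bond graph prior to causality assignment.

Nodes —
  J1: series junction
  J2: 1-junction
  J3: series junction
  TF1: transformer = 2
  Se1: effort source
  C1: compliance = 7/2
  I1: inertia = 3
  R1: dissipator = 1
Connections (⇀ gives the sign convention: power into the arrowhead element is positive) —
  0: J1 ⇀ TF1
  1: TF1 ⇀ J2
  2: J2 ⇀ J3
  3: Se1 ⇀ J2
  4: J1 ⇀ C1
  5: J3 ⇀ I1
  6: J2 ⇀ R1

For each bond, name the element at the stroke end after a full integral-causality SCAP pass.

#3 stroke at J2  (Se1 (Se) sets effort on bond)
#4 stroke at J1  (C1 outputs effort q/C1)
#0 stroke at TF1  (only one flow-in slot at J1)
#1 stroke at J2  (through TF1, causality passes straight; one stroke at TF1)
#5 stroke at I1  (I1 outputs flow p/I1)
#2 stroke at J3  (J3: bond 5 brought flow, rest push out)
#6 stroke at J2  (common-f at J2 fixed by 2)

β0 stroke at TF1
β1 stroke at J2
β2 stroke at J3
β3 stroke at J2
β4 stroke at J1
β5 stroke at I1
β6 stroke at J2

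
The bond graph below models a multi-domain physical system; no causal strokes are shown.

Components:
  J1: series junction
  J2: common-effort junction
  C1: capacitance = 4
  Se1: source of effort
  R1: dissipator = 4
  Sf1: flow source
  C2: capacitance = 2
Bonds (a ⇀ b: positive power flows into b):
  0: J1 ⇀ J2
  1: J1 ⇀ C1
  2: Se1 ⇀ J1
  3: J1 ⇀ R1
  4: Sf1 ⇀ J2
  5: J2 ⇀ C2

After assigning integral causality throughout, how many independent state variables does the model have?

#2 |J1  (Se1: effort source, stroke at far end)
#4 |Sf1  (Sf1 fixes flow; stroke at Sf1)
#1 |J1  (C1 integral (e out))
#5 |J2  (prefer integral on C2)
#0 |J1  (J2: bond 5 brought effort, rest push out)
#3 |R1  (J1: last free bond brings flow in)

2  (C1, C2 all integral)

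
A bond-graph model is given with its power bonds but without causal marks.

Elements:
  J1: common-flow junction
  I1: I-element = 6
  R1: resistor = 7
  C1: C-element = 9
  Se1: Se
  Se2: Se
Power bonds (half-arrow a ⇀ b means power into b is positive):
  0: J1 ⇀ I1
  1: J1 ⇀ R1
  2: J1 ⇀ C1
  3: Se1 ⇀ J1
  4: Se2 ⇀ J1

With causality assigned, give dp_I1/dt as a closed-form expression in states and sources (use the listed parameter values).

b3 stroke→J1  (Se1 fixes effort; stroke away)
b4 stroke→J1  (source Se2 imposes e)
b0 stroke→I1  (I1: I, integral causality)
b1 stroke→J1  (1-jn J1 has f-setter on 0)
b2 stroke→J1  (common-f at J1 fixed by 0)

dp_I1/dt = E_Se1 + E_Se2 - 7*p_I1/6 - q_C1/9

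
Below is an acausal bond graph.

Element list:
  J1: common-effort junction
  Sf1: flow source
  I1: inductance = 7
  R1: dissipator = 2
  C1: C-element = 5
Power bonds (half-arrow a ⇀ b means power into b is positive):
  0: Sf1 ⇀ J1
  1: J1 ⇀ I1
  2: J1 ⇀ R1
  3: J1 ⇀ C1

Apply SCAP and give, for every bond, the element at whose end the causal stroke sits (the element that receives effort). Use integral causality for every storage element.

bond 0 →Sf1
bond 1 →I1
bond 2 →R1
bond 3 →J1

b0 stroke at Sf1  (source Sf1 imposes f)
b1 stroke at I1  (I1 integral (f out))
b3 stroke at J1  (prefer integral on C1)
b2 stroke at R1  (J1: bond 3 brought effort, rest push out)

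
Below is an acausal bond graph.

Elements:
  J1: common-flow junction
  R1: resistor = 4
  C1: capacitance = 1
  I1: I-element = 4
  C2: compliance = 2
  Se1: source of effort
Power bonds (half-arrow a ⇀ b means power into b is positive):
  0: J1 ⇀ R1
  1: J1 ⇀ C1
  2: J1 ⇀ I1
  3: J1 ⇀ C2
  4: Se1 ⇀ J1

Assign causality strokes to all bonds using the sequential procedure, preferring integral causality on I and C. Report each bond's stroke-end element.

b0 |J1
b1 |J1
b2 |I1
b3 |J1
b4 |J1

bond 4 stroke→J1  (Se1 (Se) sets effort on bond)
bond 1 stroke→J1  (prefer integral on C1)
bond 2 stroke→I1  (I1 outputs flow p/I1)
bond 0 stroke→J1  (1-jn J1 has f-setter on 2)
bond 3 stroke→J1  (J1: bond 2 brought flow, rest push out)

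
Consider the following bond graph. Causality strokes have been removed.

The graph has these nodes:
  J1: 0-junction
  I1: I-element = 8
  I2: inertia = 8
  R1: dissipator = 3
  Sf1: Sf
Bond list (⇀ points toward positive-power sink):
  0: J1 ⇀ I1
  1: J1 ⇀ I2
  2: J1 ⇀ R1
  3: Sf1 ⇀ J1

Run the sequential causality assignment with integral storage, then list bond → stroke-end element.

β3 →Sf1  (Sf1: flow source, stroke at near end)
β0 →I1  (I1 outputs flow p/I1)
β1 →I2  (I2 outputs flow p/I2)
β2 →J1  (J1 needs exactly one e-in)

b0 →I1
b1 →I2
b2 →J1
b3 →Sf1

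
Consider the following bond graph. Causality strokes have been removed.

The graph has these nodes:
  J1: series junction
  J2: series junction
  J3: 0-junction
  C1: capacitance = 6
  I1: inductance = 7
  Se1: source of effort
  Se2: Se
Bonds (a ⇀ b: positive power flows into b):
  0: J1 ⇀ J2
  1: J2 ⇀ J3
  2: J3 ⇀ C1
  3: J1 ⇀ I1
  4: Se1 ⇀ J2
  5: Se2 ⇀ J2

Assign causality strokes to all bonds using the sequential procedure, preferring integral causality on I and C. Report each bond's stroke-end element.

bond 0 stroke at J1
bond 1 stroke at J2
bond 2 stroke at J3
bond 3 stroke at I1
bond 4 stroke at J2
bond 5 stroke at J2

β4 →J2  (Se1 fixes effort; stroke away)
β5 →J2  (Se2: effort source, stroke at far end)
β2 →J3  (prefer integral on C1)
β1 →J2  (common-e at J3 fixed by 2)
β0 →J1  (J2 needs exactly one f-in)
β3 →I1  (only one flow-in slot at J1)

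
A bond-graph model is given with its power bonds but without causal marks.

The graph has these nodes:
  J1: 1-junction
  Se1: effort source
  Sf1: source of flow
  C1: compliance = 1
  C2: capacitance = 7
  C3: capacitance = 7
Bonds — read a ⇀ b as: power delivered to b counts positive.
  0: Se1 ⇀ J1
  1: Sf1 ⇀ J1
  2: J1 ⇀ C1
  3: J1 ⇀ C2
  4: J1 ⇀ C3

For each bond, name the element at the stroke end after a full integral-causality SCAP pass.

β0 |J1
β1 |Sf1
β2 |J1
β3 |J1
β4 |J1

b0 |J1  (source Se1 imposes e)
b1 |Sf1  (source Sf1 imposes f)
b2 |J1  (1-jn J1 has f-setter on 1)
b3 |J1  (1-jn J1 has f-setter on 1)
b4 |J1  (1-jn J1 has f-setter on 1)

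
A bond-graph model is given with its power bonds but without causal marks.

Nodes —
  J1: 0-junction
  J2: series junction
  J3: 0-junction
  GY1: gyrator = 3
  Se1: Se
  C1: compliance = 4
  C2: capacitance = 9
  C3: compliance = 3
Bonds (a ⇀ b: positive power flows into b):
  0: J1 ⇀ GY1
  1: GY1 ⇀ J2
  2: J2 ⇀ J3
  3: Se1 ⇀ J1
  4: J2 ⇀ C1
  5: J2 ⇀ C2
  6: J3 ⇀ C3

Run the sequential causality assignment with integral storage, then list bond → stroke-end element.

#3 stroke→J1  (source Se1 imposes e)
#0 stroke→GY1  (J1 effort already set via bond 3)
#1 stroke→GY1  (GY GY1: same side as bond 0)
#2 stroke→J2  (common-f at J2 fixed by 1)
#4 stroke→J2  (1-jn J2 has f-setter on 1)
#5 stroke→J2  (J2 flow already set via bond 1)
#6 stroke→J3  (only one effort-in slot at J3)

b0 →GY1
b1 →GY1
b2 →J2
b3 →J1
b4 →J2
b5 →J2
b6 →J3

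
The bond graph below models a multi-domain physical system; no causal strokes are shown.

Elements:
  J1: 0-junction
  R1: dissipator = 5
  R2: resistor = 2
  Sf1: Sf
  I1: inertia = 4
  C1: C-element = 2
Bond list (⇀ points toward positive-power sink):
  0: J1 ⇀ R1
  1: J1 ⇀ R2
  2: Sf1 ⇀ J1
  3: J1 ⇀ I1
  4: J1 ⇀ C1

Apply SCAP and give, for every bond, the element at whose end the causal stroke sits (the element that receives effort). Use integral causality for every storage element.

b0 →R1
b1 →R2
b2 →Sf1
b3 →I1
b4 →J1

#2 stroke at Sf1  (source Sf1 imposes f)
#3 stroke at I1  (I1 outputs flow p/I1)
#4 stroke at J1  (C1: C, integral causality)
#0 stroke at R1  (J1 effort already set via bond 4)
#1 stroke at R2  (0-jn J1 has e-setter on 4)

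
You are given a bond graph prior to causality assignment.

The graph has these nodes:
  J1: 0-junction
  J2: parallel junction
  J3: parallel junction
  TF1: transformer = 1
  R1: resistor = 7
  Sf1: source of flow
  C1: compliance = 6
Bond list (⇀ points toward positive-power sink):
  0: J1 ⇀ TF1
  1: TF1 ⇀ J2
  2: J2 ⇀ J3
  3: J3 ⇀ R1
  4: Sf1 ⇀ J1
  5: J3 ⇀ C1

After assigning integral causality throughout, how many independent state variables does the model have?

bond 4 stroke at Sf1  (Sf1: flow source, stroke at near end)
bond 0 stroke at J1  (closing 0-jn rule on J1)
bond 1 stroke at TF1  (TF TF1: opposite of bond 0)
bond 2 stroke at J2  (J2: last free bond brings effort in)
bond 5 stroke at J3  (C1 outputs effort q/C1)
bond 3 stroke at R1  (0-jn J3 has e-setter on 5)

1  (C1 all integral)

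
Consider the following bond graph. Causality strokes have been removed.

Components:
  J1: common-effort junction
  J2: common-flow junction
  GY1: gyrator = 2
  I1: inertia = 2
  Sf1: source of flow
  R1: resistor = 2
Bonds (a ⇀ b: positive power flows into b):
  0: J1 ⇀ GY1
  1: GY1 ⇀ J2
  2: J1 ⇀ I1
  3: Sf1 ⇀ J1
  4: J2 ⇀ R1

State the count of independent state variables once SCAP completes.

1  (I1 all integral)

#3 stroke→Sf1  (Sf1 (Sf) sets flow on bond)
#2 stroke→I1  (I1 outputs flow p/I1)
#0 stroke→J1  (closing 0-jn rule on J1)
#1 stroke→J2  (GY1 both-in/both-out from 0)
#4 stroke→R1  (J2 needs exactly one f-in)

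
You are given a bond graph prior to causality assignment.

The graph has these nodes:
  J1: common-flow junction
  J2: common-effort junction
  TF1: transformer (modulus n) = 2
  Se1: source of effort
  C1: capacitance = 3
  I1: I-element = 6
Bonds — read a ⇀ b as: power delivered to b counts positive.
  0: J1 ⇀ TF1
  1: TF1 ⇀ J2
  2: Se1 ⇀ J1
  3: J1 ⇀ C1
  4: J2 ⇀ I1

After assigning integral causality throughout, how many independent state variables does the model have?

β2 |J1  (Se1 fixes effort; stroke away)
β3 |J1  (prefer integral on C1)
β0 |TF1  (only one flow-in slot at J1)
β1 |J2  (through TF1, causality passes straight; one stroke at TF1)
β4 |I1  (J2 effort already set via bond 1)

2  (C1, I1 all integral)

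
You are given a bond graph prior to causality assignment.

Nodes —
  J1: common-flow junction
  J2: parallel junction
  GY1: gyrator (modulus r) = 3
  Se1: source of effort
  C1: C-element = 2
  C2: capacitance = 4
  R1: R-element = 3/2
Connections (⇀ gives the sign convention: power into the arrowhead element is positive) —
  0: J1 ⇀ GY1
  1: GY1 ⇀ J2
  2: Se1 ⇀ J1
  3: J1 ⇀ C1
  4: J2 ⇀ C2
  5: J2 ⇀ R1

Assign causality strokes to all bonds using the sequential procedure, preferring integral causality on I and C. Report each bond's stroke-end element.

β0 |GY1
β1 |GY1
β2 |J1
β3 |J1
β4 |J2
β5 |R1

β2 →J1  (Se1 (Se) sets effort on bond)
β3 →J1  (C1 outputs effort q/C1)
β0 →GY1  (closing 1-jn rule on J1)
β1 →GY1  (GY1 both-in/both-out from 0)
β4 →J2  (C2 integral (e out))
β5 →R1  (J2 effort already set via bond 4)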